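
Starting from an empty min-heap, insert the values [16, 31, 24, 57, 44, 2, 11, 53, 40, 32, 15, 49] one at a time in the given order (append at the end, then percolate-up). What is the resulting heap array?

[2, 15, 11, 40, 31, 24, 16, 57, 53, 44, 32, 49]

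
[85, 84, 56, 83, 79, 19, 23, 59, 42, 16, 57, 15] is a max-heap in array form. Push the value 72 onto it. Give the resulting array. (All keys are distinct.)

[85, 84, 72, 83, 79, 56, 23, 59, 42, 16, 57, 15, 19]

append 72 at index 12 → [85, 84, 56, 83, 79, 19, 23, 59, 42, 16, 57, 15, 72]
72 > parent 19 at index 5, swap → [85, 84, 56, 83, 79, 72, 23, 59, 42, 16, 57, 15, 19]
72 > parent 56 at index 2, swap → [85, 84, 72, 83, 79, 56, 23, 59, 42, 16, 57, 15, 19]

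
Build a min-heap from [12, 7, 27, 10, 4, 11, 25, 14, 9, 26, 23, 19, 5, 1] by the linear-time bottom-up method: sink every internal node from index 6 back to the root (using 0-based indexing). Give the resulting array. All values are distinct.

[1, 4, 5, 9, 7, 11, 25, 14, 10, 26, 23, 19, 12, 27]

sift down from index 6:
  25 vs only child 1 at index 13, swap → [12, 7, 27, 10, 4, 11, 1, 14, 9, 26, 23, 19, 5, 25]
sift down from index 5:
  11 vs smaller child 5 at index 12, swap → [12, 7, 27, 10, 4, 5, 1, 14, 9, 26, 23, 19, 11, 25]
sift down from index 4: already satisfies heap property
sift down from index 3:
  10 vs smaller child 9 at index 8, swap → [12, 7, 27, 9, 4, 5, 1, 14, 10, 26, 23, 19, 11, 25]
sift down from index 2:
  27 vs smaller child 1 at index 6, swap → [12, 7, 1, 9, 4, 5, 27, 14, 10, 26, 23, 19, 11, 25]
  27 vs only child 25 at index 13, swap → [12, 7, 1, 9, 4, 5, 25, 14, 10, 26, 23, 19, 11, 27]
sift down from index 1:
  7 vs smaller child 4 at index 4, swap → [12, 4, 1, 9, 7, 5, 25, 14, 10, 26, 23, 19, 11, 27]
sift down from index 0:
  12 vs smaller child 1 at index 2, swap → [1, 4, 12, 9, 7, 5, 25, 14, 10, 26, 23, 19, 11, 27]
  12 vs smaller child 5 at index 5, swap → [1, 4, 5, 9, 7, 12, 25, 14, 10, 26, 23, 19, 11, 27]
  12 vs smaller child 11 at index 12, swap → [1, 4, 5, 9, 7, 11, 25, 14, 10, 26, 23, 19, 12, 27]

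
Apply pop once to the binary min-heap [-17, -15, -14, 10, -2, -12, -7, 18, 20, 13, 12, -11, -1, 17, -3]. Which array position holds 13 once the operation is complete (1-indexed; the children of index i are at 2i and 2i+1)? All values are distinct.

remove root -17; move last element -3 to root → [-3, -15, -14, 10, -2, -12, -7, 18, 20, 13, 12, -11, -1, 17]
-3 vs smaller child -15 at index 2, swap → [-15, -3, -14, 10, -2, -12, -7, 18, 20, 13, 12, -11, -1, 17]
resulting array: [-15, -3, -14, 10, -2, -12, -7, 18, 20, 13, 12, -11, -1, 17]

10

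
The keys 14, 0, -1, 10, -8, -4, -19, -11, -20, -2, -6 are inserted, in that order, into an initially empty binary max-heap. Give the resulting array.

[14, 10, -1, 0, -2, -4, -19, -11, -20, -8, -6]

Insert 14:
  append 14 at index 0 → [14] (no swap needed)
Insert 0:
  append 0 at index 1 → [14, 0] (no swap needed)
Insert -1:
  append -1 at index 2 → [14, 0, -1] (no swap needed)
Insert 10:
  append 10 at index 3 → [14, 0, -1, 10]
  10 > parent 0 at index 1, swap → [14, 10, -1, 0]
Insert -8:
  append -8 at index 4 → [14, 10, -1, 0, -8] (no swap needed)
Insert -4:
  append -4 at index 5 → [14, 10, -1, 0, -8, -4] (no swap needed)
Insert -19:
  append -19 at index 6 → [14, 10, -1, 0, -8, -4, -19] (no swap needed)
Insert -11:
  append -11 at index 7 → [14, 10, -1, 0, -8, -4, -19, -11] (no swap needed)
Insert -20:
  append -20 at index 8 → [14, 10, -1, 0, -8, -4, -19, -11, -20] (no swap needed)
Insert -2:
  append -2 at index 9 → [14, 10, -1, 0, -8, -4, -19, -11, -20, -2]
  -2 > parent -8 at index 4, swap → [14, 10, -1, 0, -2, -4, -19, -11, -20, -8]
Insert -6:
  append -6 at index 10 → [14, 10, -1, 0, -2, -4, -19, -11, -20, -8, -6] (no swap needed)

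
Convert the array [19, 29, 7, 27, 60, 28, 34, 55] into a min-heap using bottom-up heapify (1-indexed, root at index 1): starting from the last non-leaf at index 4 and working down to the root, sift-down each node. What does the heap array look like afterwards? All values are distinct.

[7, 27, 19, 29, 60, 28, 34, 55]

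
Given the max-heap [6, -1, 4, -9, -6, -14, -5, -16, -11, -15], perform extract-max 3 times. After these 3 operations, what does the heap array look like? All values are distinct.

extract-max #1 returns 6:
  remove root 6; move last element -15 to root → [-15, -1, 4, -9, -6, -14, -5, -16, -11]
  -15 vs larger child 4 at index 2, swap → [4, -1, -15, -9, -6, -14, -5, -16, -11]
  -15 vs larger child -5 at index 6, swap → [4, -1, -5, -9, -6, -14, -15, -16, -11]
extract-max #2 returns 4:
  remove root 4; move last element -11 to root → [-11, -1, -5, -9, -6, -14, -15, -16]
  -11 vs larger child -1 at index 1, swap → [-1, -11, -5, -9, -6, -14, -15, -16]
  -11 vs larger child -6 at index 4, swap → [-1, -6, -5, -9, -11, -14, -15, -16]
extract-max #3 returns -1:
  remove root -1; move last element -16 to root → [-16, -6, -5, -9, -11, -14, -15]
  -16 vs larger child -5 at index 2, swap → [-5, -6, -16, -9, -11, -14, -15]
  -16 vs larger child -14 at index 5, swap → [-5, -6, -14, -9, -11, -16, -15]

[-5, -6, -14, -9, -11, -16, -15]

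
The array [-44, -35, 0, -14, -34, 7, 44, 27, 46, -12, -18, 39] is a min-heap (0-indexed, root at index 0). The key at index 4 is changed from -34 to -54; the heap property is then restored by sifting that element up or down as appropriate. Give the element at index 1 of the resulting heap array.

-44

set index 4 from -34 to -54 → [-44, -35, 0, -14, -54, 7, 44, 27, 46, -12, -18, 39]
-54 < parent -35 at index 1, swap → [-44, -54, 0, -14, -35, 7, 44, 27, 46, -12, -18, 39]
-54 < parent -44 at index 0, swap → [-54, -44, 0, -14, -35, 7, 44, 27, 46, -12, -18, 39]
resulting array: [-54, -44, 0, -14, -35, 7, 44, 27, 46, -12, -18, 39]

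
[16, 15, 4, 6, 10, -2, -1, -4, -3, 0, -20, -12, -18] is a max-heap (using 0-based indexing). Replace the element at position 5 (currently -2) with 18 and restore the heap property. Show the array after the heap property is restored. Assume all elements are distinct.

[18, 15, 16, 6, 10, 4, -1, -4, -3, 0, -20, -12, -18]

set index 5 from -2 to 18 → [16, 15, 4, 6, 10, 18, -1, -4, -3, 0, -20, -12, -18]
18 > parent 4 at index 2, swap → [16, 15, 18, 6, 10, 4, -1, -4, -3, 0, -20, -12, -18]
18 > parent 16 at index 0, swap → [18, 15, 16, 6, 10, 4, -1, -4, -3, 0, -20, -12, -18]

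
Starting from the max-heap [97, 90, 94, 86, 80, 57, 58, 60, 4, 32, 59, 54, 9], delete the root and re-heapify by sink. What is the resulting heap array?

[94, 90, 58, 86, 80, 57, 9, 60, 4, 32, 59, 54]

remove root 97; move last element 9 to root → [9, 90, 94, 86, 80, 57, 58, 60, 4, 32, 59, 54]
9 vs larger child 94 at index 2, swap → [94, 90, 9, 86, 80, 57, 58, 60, 4, 32, 59, 54]
9 vs larger child 58 at index 6, swap → [94, 90, 58, 86, 80, 57, 9, 60, 4, 32, 59, 54]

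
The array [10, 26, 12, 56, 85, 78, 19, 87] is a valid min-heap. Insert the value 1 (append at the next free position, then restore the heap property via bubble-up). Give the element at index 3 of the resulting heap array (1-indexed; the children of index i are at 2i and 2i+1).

12

append 1 at index 9 → [10, 26, 12, 56, 85, 78, 19, 87, 1]
1 < parent 56 at index 4, swap → [10, 26, 12, 1, 85, 78, 19, 87, 56]
1 < parent 26 at index 2, swap → [10, 1, 12, 26, 85, 78, 19, 87, 56]
1 < parent 10 at index 1, swap → [1, 10, 12, 26, 85, 78, 19, 87, 56]
resulting array: [1, 10, 12, 26, 85, 78, 19, 87, 56]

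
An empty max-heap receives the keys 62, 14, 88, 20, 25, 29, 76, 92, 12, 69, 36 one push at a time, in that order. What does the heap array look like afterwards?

[92, 88, 76, 25, 69, 29, 62, 14, 12, 20, 36]

Insert 62:
  append 62 at index 0 → [62] (no swap needed)
Insert 14:
  append 14 at index 1 → [62, 14] (no swap needed)
Insert 88:
  append 88 at index 2 → [62, 14, 88]
  88 > parent 62 at index 0, swap → [88, 14, 62]
Insert 20:
  append 20 at index 3 → [88, 14, 62, 20]
  20 > parent 14 at index 1, swap → [88, 20, 62, 14]
Insert 25:
  append 25 at index 4 → [88, 20, 62, 14, 25]
  25 > parent 20 at index 1, swap → [88, 25, 62, 14, 20]
Insert 29:
  append 29 at index 5 → [88, 25, 62, 14, 20, 29] (no swap needed)
Insert 76:
  append 76 at index 6 → [88, 25, 62, 14, 20, 29, 76]
  76 > parent 62 at index 2, swap → [88, 25, 76, 14, 20, 29, 62]
Insert 92:
  append 92 at index 7 → [88, 25, 76, 14, 20, 29, 62, 92]
  92 > parent 14 at index 3, swap → [88, 25, 76, 92, 20, 29, 62, 14]
  92 > parent 25 at index 1, swap → [88, 92, 76, 25, 20, 29, 62, 14]
  92 > parent 88 at index 0, swap → [92, 88, 76, 25, 20, 29, 62, 14]
Insert 12:
  append 12 at index 8 → [92, 88, 76, 25, 20, 29, 62, 14, 12] (no swap needed)
Insert 69:
  append 69 at index 9 → [92, 88, 76, 25, 20, 29, 62, 14, 12, 69]
  69 > parent 20 at index 4, swap → [92, 88, 76, 25, 69, 29, 62, 14, 12, 20]
Insert 36:
  append 36 at index 10 → [92, 88, 76, 25, 69, 29, 62, 14, 12, 20, 36] (no swap needed)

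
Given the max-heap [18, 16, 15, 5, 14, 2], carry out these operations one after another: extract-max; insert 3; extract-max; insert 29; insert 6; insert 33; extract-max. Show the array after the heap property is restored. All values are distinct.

[29, 14, 15, 5, 2, 3, 6]

extract-max → returns 18:
  remove root 18; move last element 2 to root → [2, 16, 15, 5, 14]
  2 vs larger child 16 at index 1, swap → [16, 2, 15, 5, 14]
  2 vs larger child 14 at index 4, swap → [16, 14, 15, 5, 2]
insert 3:
  append 3 at index 5 → [16, 14, 15, 5, 2, 3] (no swap needed)
extract-max → returns 16:
  remove root 16; move last element 3 to root → [3, 14, 15, 5, 2]
  3 vs larger child 15 at index 2, swap → [15, 14, 3, 5, 2]
insert 29:
  append 29 at index 5 → [15, 14, 3, 5, 2, 29]
  29 > parent 3 at index 2, swap → [15, 14, 29, 5, 2, 3]
  29 > parent 15 at index 0, swap → [29, 14, 15, 5, 2, 3]
insert 6:
  append 6 at index 6 → [29, 14, 15, 5, 2, 3, 6] (no swap needed)
insert 33:
  append 33 at index 7 → [29, 14, 15, 5, 2, 3, 6, 33]
  33 > parent 5 at index 3, swap → [29, 14, 15, 33, 2, 3, 6, 5]
  33 > parent 14 at index 1, swap → [29, 33, 15, 14, 2, 3, 6, 5]
  33 > parent 29 at index 0, swap → [33, 29, 15, 14, 2, 3, 6, 5]
extract-max → returns 33:
  remove root 33; move last element 5 to root → [5, 29, 15, 14, 2, 3, 6]
  5 vs larger child 29 at index 1, swap → [29, 5, 15, 14, 2, 3, 6]
  5 vs larger child 14 at index 3, swap → [29, 14, 15, 5, 2, 3, 6]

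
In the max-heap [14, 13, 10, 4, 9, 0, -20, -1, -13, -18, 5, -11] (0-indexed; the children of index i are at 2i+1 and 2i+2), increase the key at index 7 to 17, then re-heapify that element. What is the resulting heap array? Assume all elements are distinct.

set index 7 from -1 to 17 → [14, 13, 10, 4, 9, 0, -20, 17, -13, -18, 5, -11]
17 > parent 4 at index 3, swap → [14, 13, 10, 17, 9, 0, -20, 4, -13, -18, 5, -11]
17 > parent 13 at index 1, swap → [14, 17, 10, 13, 9, 0, -20, 4, -13, -18, 5, -11]
17 > parent 14 at index 0, swap → [17, 14, 10, 13, 9, 0, -20, 4, -13, -18, 5, -11]

[17, 14, 10, 13, 9, 0, -20, 4, -13, -18, 5, -11]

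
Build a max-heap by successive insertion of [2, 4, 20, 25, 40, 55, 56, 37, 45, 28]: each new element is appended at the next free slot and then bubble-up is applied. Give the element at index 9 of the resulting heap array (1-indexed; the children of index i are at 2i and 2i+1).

Insert 2:
  append 2 at index 1 → [2] (no swap needed)
Insert 4:
  append 4 at index 2 → [2, 4]
  4 > parent 2 at index 1, swap → [4, 2]
Insert 20:
  append 20 at index 3 → [4, 2, 20]
  20 > parent 4 at index 1, swap → [20, 2, 4]
Insert 25:
  append 25 at index 4 → [20, 2, 4, 25]
  25 > parent 2 at index 2, swap → [20, 25, 4, 2]
  25 > parent 20 at index 1, swap → [25, 20, 4, 2]
Insert 40:
  append 40 at index 5 → [25, 20, 4, 2, 40]
  40 > parent 20 at index 2, swap → [25, 40, 4, 2, 20]
  40 > parent 25 at index 1, swap → [40, 25, 4, 2, 20]
Insert 55:
  append 55 at index 6 → [40, 25, 4, 2, 20, 55]
  55 > parent 4 at index 3, swap → [40, 25, 55, 2, 20, 4]
  55 > parent 40 at index 1, swap → [55, 25, 40, 2, 20, 4]
Insert 56:
  append 56 at index 7 → [55, 25, 40, 2, 20, 4, 56]
  56 > parent 40 at index 3, swap → [55, 25, 56, 2, 20, 4, 40]
  56 > parent 55 at index 1, swap → [56, 25, 55, 2, 20, 4, 40]
Insert 37:
  append 37 at index 8 → [56, 25, 55, 2, 20, 4, 40, 37]
  37 > parent 2 at index 4, swap → [56, 25, 55, 37, 20, 4, 40, 2]
  37 > parent 25 at index 2, swap → [56, 37, 55, 25, 20, 4, 40, 2]
Insert 45:
  append 45 at index 9 → [56, 37, 55, 25, 20, 4, 40, 2, 45]
  45 > parent 25 at index 4, swap → [56, 37, 55, 45, 20, 4, 40, 2, 25]
  45 > parent 37 at index 2, swap → [56, 45, 55, 37, 20, 4, 40, 2, 25]
Insert 28:
  append 28 at index 10 → [56, 45, 55, 37, 20, 4, 40, 2, 25, 28]
  28 > parent 20 at index 5, swap → [56, 45, 55, 37, 28, 4, 40, 2, 25, 20]
resulting array: [56, 45, 55, 37, 28, 4, 40, 2, 25, 20]

25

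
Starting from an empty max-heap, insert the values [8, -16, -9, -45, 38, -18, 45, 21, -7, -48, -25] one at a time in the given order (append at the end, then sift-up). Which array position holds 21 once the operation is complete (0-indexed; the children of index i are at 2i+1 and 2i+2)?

Insert 8:
  append 8 at index 0 → [8] (no swap needed)
Insert -16:
  append -16 at index 1 → [8, -16] (no swap needed)
Insert -9:
  append -9 at index 2 → [8, -16, -9] (no swap needed)
Insert -45:
  append -45 at index 3 → [8, -16, -9, -45] (no swap needed)
Insert 38:
  append 38 at index 4 → [8, -16, -9, -45, 38]
  38 > parent -16 at index 1, swap → [8, 38, -9, -45, -16]
  38 > parent 8 at index 0, swap → [38, 8, -9, -45, -16]
Insert -18:
  append -18 at index 5 → [38, 8, -9, -45, -16, -18] (no swap needed)
Insert 45:
  append 45 at index 6 → [38, 8, -9, -45, -16, -18, 45]
  45 > parent -9 at index 2, swap → [38, 8, 45, -45, -16, -18, -9]
  45 > parent 38 at index 0, swap → [45, 8, 38, -45, -16, -18, -9]
Insert 21:
  append 21 at index 7 → [45, 8, 38, -45, -16, -18, -9, 21]
  21 > parent -45 at index 3, swap → [45, 8, 38, 21, -16, -18, -9, -45]
  21 > parent 8 at index 1, swap → [45, 21, 38, 8, -16, -18, -9, -45]
Insert -7:
  append -7 at index 8 → [45, 21, 38, 8, -16, -18, -9, -45, -7] (no swap needed)
Insert -48:
  append -48 at index 9 → [45, 21, 38, 8, -16, -18, -9, -45, -7, -48] (no swap needed)
Insert -25:
  append -25 at index 10 → [45, 21, 38, 8, -16, -18, -9, -45, -7, -48, -25] (no swap needed)
resulting array: [45, 21, 38, 8, -16, -18, -9, -45, -7, -48, -25]

1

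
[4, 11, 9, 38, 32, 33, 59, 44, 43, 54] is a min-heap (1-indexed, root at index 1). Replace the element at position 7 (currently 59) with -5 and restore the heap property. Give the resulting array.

[-5, 11, 4, 38, 32, 33, 9, 44, 43, 54]

set index 7 from 59 to -5 → [4, 11, 9, 38, 32, 33, -5, 44, 43, 54]
-5 < parent 9 at index 3, swap → [4, 11, -5, 38, 32, 33, 9, 44, 43, 54]
-5 < parent 4 at index 1, swap → [-5, 11, 4, 38, 32, 33, 9, 44, 43, 54]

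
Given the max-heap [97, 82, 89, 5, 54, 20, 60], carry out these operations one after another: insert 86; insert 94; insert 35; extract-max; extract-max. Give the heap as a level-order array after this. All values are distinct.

[89, 86, 60, 82, 54, 20, 35, 5]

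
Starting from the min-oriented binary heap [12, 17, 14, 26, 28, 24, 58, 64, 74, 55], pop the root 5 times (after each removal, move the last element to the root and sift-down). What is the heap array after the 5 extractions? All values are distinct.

[28, 58, 55, 64, 74]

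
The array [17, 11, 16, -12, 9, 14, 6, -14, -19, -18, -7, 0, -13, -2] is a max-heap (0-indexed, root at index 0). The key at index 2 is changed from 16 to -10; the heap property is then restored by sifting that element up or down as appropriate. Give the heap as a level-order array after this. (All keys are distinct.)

set index 2 from 16 to -10 → [17, 11, -10, -12, 9, 14, 6, -14, -19, -18, -7, 0, -13, -2]
-10 vs larger child 14 at index 5, swap → [17, 11, 14, -12, 9, -10, 6, -14, -19, -18, -7, 0, -13, -2]
-10 vs larger child 0 at index 11, swap → [17, 11, 14, -12, 9, 0, 6, -14, -19, -18, -7, -10, -13, -2]

[17, 11, 14, -12, 9, 0, 6, -14, -19, -18, -7, -10, -13, -2]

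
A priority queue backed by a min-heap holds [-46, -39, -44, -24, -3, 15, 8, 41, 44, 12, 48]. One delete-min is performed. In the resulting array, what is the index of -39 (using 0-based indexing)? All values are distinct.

1

remove root -46; move last element 48 to root → [48, -39, -44, -24, -3, 15, 8, 41, 44, 12]
48 vs smaller child -44 at index 2, swap → [-44, -39, 48, -24, -3, 15, 8, 41, 44, 12]
48 vs smaller child 8 at index 6, swap → [-44, -39, 8, -24, -3, 15, 48, 41, 44, 12]
resulting array: [-44, -39, 8, -24, -3, 15, 48, 41, 44, 12]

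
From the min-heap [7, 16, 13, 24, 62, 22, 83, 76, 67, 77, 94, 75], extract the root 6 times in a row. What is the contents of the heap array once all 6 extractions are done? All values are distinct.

extract-min #1 returns 7:
  remove root 7; move last element 75 to root → [75, 16, 13, 24, 62, 22, 83, 76, 67, 77, 94]
  75 vs smaller child 13 at index 2, swap → [13, 16, 75, 24, 62, 22, 83, 76, 67, 77, 94]
  75 vs smaller child 22 at index 5, swap → [13, 16, 22, 24, 62, 75, 83, 76, 67, 77, 94]
extract-min #2 returns 13:
  remove root 13; move last element 94 to root → [94, 16, 22, 24, 62, 75, 83, 76, 67, 77]
  94 vs smaller child 16 at index 1, swap → [16, 94, 22, 24, 62, 75, 83, 76, 67, 77]
  94 vs smaller child 24 at index 3, swap → [16, 24, 22, 94, 62, 75, 83, 76, 67, 77]
  94 vs smaller child 67 at index 8, swap → [16, 24, 22, 67, 62, 75, 83, 76, 94, 77]
extract-min #3 returns 16:
  remove root 16; move last element 77 to root → [77, 24, 22, 67, 62, 75, 83, 76, 94]
  77 vs smaller child 22 at index 2, swap → [22, 24, 77, 67, 62, 75, 83, 76, 94]
  77 vs smaller child 75 at index 5, swap → [22, 24, 75, 67, 62, 77, 83, 76, 94]
extract-min #4 returns 22:
  remove root 22; move last element 94 to root → [94, 24, 75, 67, 62, 77, 83, 76]
  94 vs smaller child 24 at index 1, swap → [24, 94, 75, 67, 62, 77, 83, 76]
  94 vs smaller child 62 at index 4, swap → [24, 62, 75, 67, 94, 77, 83, 76]
extract-min #5 returns 24:
  remove root 24; move last element 76 to root → [76, 62, 75, 67, 94, 77, 83]
  76 vs smaller child 62 at index 1, swap → [62, 76, 75, 67, 94, 77, 83]
  76 vs smaller child 67 at index 3, swap → [62, 67, 75, 76, 94, 77, 83]
extract-min #6 returns 62:
  remove root 62; move last element 83 to root → [83, 67, 75, 76, 94, 77]
  83 vs smaller child 67 at index 1, swap → [67, 83, 75, 76, 94, 77]
  83 vs smaller child 76 at index 3, swap → [67, 76, 75, 83, 94, 77]

[67, 76, 75, 83, 94, 77]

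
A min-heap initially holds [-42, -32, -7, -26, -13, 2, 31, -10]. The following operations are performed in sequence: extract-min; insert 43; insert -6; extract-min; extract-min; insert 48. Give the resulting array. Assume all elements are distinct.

[-13, -10, -7, 43, -6, 2, 31, 48]

extract-min → returns -42:
  remove root -42; move last element -10 to root → [-10, -32, -7, -26, -13, 2, 31]
  -10 vs smaller child -32 at index 1, swap → [-32, -10, -7, -26, -13, 2, 31]
  -10 vs smaller child -26 at index 3, swap → [-32, -26, -7, -10, -13, 2, 31]
insert 43:
  append 43 at index 7 → [-32, -26, -7, -10, -13, 2, 31, 43] (no swap needed)
insert -6:
  append -6 at index 8 → [-32, -26, -7, -10, -13, 2, 31, 43, -6] (no swap needed)
extract-min → returns -32:
  remove root -32; move last element -6 to root → [-6, -26, -7, -10, -13, 2, 31, 43]
  -6 vs smaller child -26 at index 1, swap → [-26, -6, -7, -10, -13, 2, 31, 43]
  -6 vs smaller child -13 at index 4, swap → [-26, -13, -7, -10, -6, 2, 31, 43]
extract-min → returns -26:
  remove root -26; move last element 43 to root → [43, -13, -7, -10, -6, 2, 31]
  43 vs smaller child -13 at index 1, swap → [-13, 43, -7, -10, -6, 2, 31]
  43 vs smaller child -10 at index 3, swap → [-13, -10, -7, 43, -6, 2, 31]
insert 48:
  append 48 at index 7 → [-13, -10, -7, 43, -6, 2, 31, 48] (no swap needed)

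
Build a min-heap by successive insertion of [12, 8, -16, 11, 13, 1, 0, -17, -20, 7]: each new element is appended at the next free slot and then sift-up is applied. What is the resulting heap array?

[-20, -17, 0, -16, 7, 8, 1, 12, 11, 13]

Insert 12:
  append 12 at index 0 → [12] (no swap needed)
Insert 8:
  append 8 at index 1 → [12, 8]
  8 < parent 12 at index 0, swap → [8, 12]
Insert -16:
  append -16 at index 2 → [8, 12, -16]
  -16 < parent 8 at index 0, swap → [-16, 12, 8]
Insert 11:
  append 11 at index 3 → [-16, 12, 8, 11]
  11 < parent 12 at index 1, swap → [-16, 11, 8, 12]
Insert 13:
  append 13 at index 4 → [-16, 11, 8, 12, 13] (no swap needed)
Insert 1:
  append 1 at index 5 → [-16, 11, 8, 12, 13, 1]
  1 < parent 8 at index 2, swap → [-16, 11, 1, 12, 13, 8]
Insert 0:
  append 0 at index 6 → [-16, 11, 1, 12, 13, 8, 0]
  0 < parent 1 at index 2, swap → [-16, 11, 0, 12, 13, 8, 1]
Insert -17:
  append -17 at index 7 → [-16, 11, 0, 12, 13, 8, 1, -17]
  -17 < parent 12 at index 3, swap → [-16, 11, 0, -17, 13, 8, 1, 12]
  -17 < parent 11 at index 1, swap → [-16, -17, 0, 11, 13, 8, 1, 12]
  -17 < parent -16 at index 0, swap → [-17, -16, 0, 11, 13, 8, 1, 12]
Insert -20:
  append -20 at index 8 → [-17, -16, 0, 11, 13, 8, 1, 12, -20]
  -20 < parent 11 at index 3, swap → [-17, -16, 0, -20, 13, 8, 1, 12, 11]
  -20 < parent -16 at index 1, swap → [-17, -20, 0, -16, 13, 8, 1, 12, 11]
  -20 < parent -17 at index 0, swap → [-20, -17, 0, -16, 13, 8, 1, 12, 11]
Insert 7:
  append 7 at index 9 → [-20, -17, 0, -16, 13, 8, 1, 12, 11, 7]
  7 < parent 13 at index 4, swap → [-20, -17, 0, -16, 7, 8, 1, 12, 11, 13]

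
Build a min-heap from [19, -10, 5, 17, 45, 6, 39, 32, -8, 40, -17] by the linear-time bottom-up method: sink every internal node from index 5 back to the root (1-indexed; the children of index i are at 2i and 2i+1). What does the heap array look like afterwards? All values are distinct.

sift down from index 5:
  45 vs smaller child -17 at index 11, swap → [19, -10, 5, 17, -17, 6, 39, 32, -8, 40, 45]
sift down from index 4:
  17 vs smaller child -8 at index 9, swap → [19, -10, 5, -8, -17, 6, 39, 32, 17, 40, 45]
sift down from index 3: already satisfies heap property
sift down from index 2:
  -10 vs smaller child -17 at index 5, swap → [19, -17, 5, -8, -10, 6, 39, 32, 17, 40, 45]
sift down from index 1:
  19 vs smaller child -17 at index 2, swap → [-17, 19, 5, -8, -10, 6, 39, 32, 17, 40, 45]
  19 vs smaller child -10 at index 5, swap → [-17, -10, 5, -8, 19, 6, 39, 32, 17, 40, 45]

[-17, -10, 5, -8, 19, 6, 39, 32, 17, 40, 45]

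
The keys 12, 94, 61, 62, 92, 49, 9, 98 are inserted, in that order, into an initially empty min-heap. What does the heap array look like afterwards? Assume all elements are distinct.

[9, 62, 12, 94, 92, 61, 49, 98]

Insert 12:
  append 12 at index 0 → [12] (no swap needed)
Insert 94:
  append 94 at index 1 → [12, 94] (no swap needed)
Insert 61:
  append 61 at index 2 → [12, 94, 61] (no swap needed)
Insert 62:
  append 62 at index 3 → [12, 94, 61, 62]
  62 < parent 94 at index 1, swap → [12, 62, 61, 94]
Insert 92:
  append 92 at index 4 → [12, 62, 61, 94, 92] (no swap needed)
Insert 49:
  append 49 at index 5 → [12, 62, 61, 94, 92, 49]
  49 < parent 61 at index 2, swap → [12, 62, 49, 94, 92, 61]
Insert 9:
  append 9 at index 6 → [12, 62, 49, 94, 92, 61, 9]
  9 < parent 49 at index 2, swap → [12, 62, 9, 94, 92, 61, 49]
  9 < parent 12 at index 0, swap → [9, 62, 12, 94, 92, 61, 49]
Insert 98:
  append 98 at index 7 → [9, 62, 12, 94, 92, 61, 49, 98] (no swap needed)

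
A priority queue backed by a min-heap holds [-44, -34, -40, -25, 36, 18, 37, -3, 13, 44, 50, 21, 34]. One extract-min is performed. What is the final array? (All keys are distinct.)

[-40, -34, 18, -25, 36, 21, 37, -3, 13, 44, 50, 34]

remove root -44; move last element 34 to root → [34, -34, -40, -25, 36, 18, 37, -3, 13, 44, 50, 21]
34 vs smaller child -40 at index 2, swap → [-40, -34, 34, -25, 36, 18, 37, -3, 13, 44, 50, 21]
34 vs smaller child 18 at index 5, swap → [-40, -34, 18, -25, 36, 34, 37, -3, 13, 44, 50, 21]
34 vs only child 21 at index 11, swap → [-40, -34, 18, -25, 36, 21, 37, -3, 13, 44, 50, 34]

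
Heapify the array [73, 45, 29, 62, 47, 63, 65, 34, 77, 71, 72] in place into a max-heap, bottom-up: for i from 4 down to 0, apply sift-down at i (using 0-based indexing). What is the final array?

[77, 73, 65, 62, 72, 63, 29, 34, 45, 71, 47]

sift down from index 4:
  47 vs larger child 72 at index 10, swap → [73, 45, 29, 62, 72, 63, 65, 34, 77, 71, 47]
sift down from index 3:
  62 vs larger child 77 at index 8, swap → [73, 45, 29, 77, 72, 63, 65, 34, 62, 71, 47]
sift down from index 2:
  29 vs larger child 65 at index 6, swap → [73, 45, 65, 77, 72, 63, 29, 34, 62, 71, 47]
sift down from index 1:
  45 vs larger child 77 at index 3, swap → [73, 77, 65, 45, 72, 63, 29, 34, 62, 71, 47]
  45 vs larger child 62 at index 8, swap → [73, 77, 65, 62, 72, 63, 29, 34, 45, 71, 47]
sift down from index 0:
  73 vs larger child 77 at index 1, swap → [77, 73, 65, 62, 72, 63, 29, 34, 45, 71, 47]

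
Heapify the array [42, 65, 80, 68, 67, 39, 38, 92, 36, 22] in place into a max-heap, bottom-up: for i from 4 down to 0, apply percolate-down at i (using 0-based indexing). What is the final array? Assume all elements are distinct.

sift down from index 4: already satisfies heap property
sift down from index 3:
  68 vs larger child 92 at index 7, swap → [42, 65, 80, 92, 67, 39, 38, 68, 36, 22]
sift down from index 2: already satisfies heap property
sift down from index 1:
  65 vs larger child 92 at index 3, swap → [42, 92, 80, 65, 67, 39, 38, 68, 36, 22]
  65 vs larger child 68 at index 7, swap → [42, 92, 80, 68, 67, 39, 38, 65, 36, 22]
sift down from index 0:
  42 vs larger child 92 at index 1, swap → [92, 42, 80, 68, 67, 39, 38, 65, 36, 22]
  42 vs larger child 68 at index 3, swap → [92, 68, 80, 42, 67, 39, 38, 65, 36, 22]
  42 vs larger child 65 at index 7, swap → [92, 68, 80, 65, 67, 39, 38, 42, 36, 22]

[92, 68, 80, 65, 67, 39, 38, 42, 36, 22]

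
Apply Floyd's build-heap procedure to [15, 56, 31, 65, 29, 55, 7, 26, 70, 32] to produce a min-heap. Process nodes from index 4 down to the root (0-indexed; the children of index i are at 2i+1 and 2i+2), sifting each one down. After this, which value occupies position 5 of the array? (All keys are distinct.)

55

sift down from index 4: already satisfies heap property
sift down from index 3:
  65 vs smaller child 26 at index 7, swap → [15, 56, 31, 26, 29, 55, 7, 65, 70, 32]
sift down from index 2:
  31 vs smaller child 7 at index 6, swap → [15, 56, 7, 26, 29, 55, 31, 65, 70, 32]
sift down from index 1:
  56 vs smaller child 26 at index 3, swap → [15, 26, 7, 56, 29, 55, 31, 65, 70, 32]
sift down from index 0:
  15 vs smaller child 7 at index 2, swap → [7, 26, 15, 56, 29, 55, 31, 65, 70, 32]
resulting array: [7, 26, 15, 56, 29, 55, 31, 65, 70, 32]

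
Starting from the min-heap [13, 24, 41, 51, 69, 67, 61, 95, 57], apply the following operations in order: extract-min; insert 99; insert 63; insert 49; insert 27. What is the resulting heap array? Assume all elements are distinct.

[24, 49, 27, 57, 51, 41, 61, 95, 99, 69, 63, 67]

extract-min → returns 13:
  remove root 13; move last element 57 to root → [57, 24, 41, 51, 69, 67, 61, 95]
  57 vs smaller child 24 at index 1, swap → [24, 57, 41, 51, 69, 67, 61, 95]
  57 vs smaller child 51 at index 3, swap → [24, 51, 41, 57, 69, 67, 61, 95]
insert 99:
  append 99 at index 8 → [24, 51, 41, 57, 69, 67, 61, 95, 99] (no swap needed)
insert 63:
  append 63 at index 9 → [24, 51, 41, 57, 69, 67, 61, 95, 99, 63]
  63 < parent 69 at index 4, swap → [24, 51, 41, 57, 63, 67, 61, 95, 99, 69]
insert 49:
  append 49 at index 10 → [24, 51, 41, 57, 63, 67, 61, 95, 99, 69, 49]
  49 < parent 63 at index 4, swap → [24, 51, 41, 57, 49, 67, 61, 95, 99, 69, 63]
  49 < parent 51 at index 1, swap → [24, 49, 41, 57, 51, 67, 61, 95, 99, 69, 63]
insert 27:
  append 27 at index 11 → [24, 49, 41, 57, 51, 67, 61, 95, 99, 69, 63, 27]
  27 < parent 67 at index 5, swap → [24, 49, 41, 57, 51, 27, 61, 95, 99, 69, 63, 67]
  27 < parent 41 at index 2, swap → [24, 49, 27, 57, 51, 41, 61, 95, 99, 69, 63, 67]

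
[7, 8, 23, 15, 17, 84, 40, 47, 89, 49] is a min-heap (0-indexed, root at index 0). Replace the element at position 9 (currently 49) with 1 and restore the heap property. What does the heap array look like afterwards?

set index 9 from 49 to 1 → [7, 8, 23, 15, 17, 84, 40, 47, 89, 1]
1 < parent 17 at index 4, swap → [7, 8, 23, 15, 1, 84, 40, 47, 89, 17]
1 < parent 8 at index 1, swap → [7, 1, 23, 15, 8, 84, 40, 47, 89, 17]
1 < parent 7 at index 0, swap → [1, 7, 23, 15, 8, 84, 40, 47, 89, 17]

[1, 7, 23, 15, 8, 84, 40, 47, 89, 17]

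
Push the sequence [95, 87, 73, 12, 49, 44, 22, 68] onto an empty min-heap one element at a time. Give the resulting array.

[12, 49, 22, 68, 73, 87, 44, 95]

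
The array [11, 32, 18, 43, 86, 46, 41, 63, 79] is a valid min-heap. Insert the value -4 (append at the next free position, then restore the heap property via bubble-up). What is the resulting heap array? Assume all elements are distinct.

append -4 at index 9 → [11, 32, 18, 43, 86, 46, 41, 63, 79, -4]
-4 < parent 86 at index 4, swap → [11, 32, 18, 43, -4, 46, 41, 63, 79, 86]
-4 < parent 32 at index 1, swap → [11, -4, 18, 43, 32, 46, 41, 63, 79, 86]
-4 < parent 11 at index 0, swap → [-4, 11, 18, 43, 32, 46, 41, 63, 79, 86]

[-4, 11, 18, 43, 32, 46, 41, 63, 79, 86]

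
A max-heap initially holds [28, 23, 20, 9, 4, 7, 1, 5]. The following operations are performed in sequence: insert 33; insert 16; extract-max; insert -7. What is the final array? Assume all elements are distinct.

[28, 23, 20, 9, 16, 7, 1, 5, 4, -7]

insert 33:
  append 33 at index 8 → [28, 23, 20, 9, 4, 7, 1, 5, 33]
  33 > parent 9 at index 3, swap → [28, 23, 20, 33, 4, 7, 1, 5, 9]
  33 > parent 23 at index 1, swap → [28, 33, 20, 23, 4, 7, 1, 5, 9]
  33 > parent 28 at index 0, swap → [33, 28, 20, 23, 4, 7, 1, 5, 9]
insert 16:
  append 16 at index 9 → [33, 28, 20, 23, 4, 7, 1, 5, 9, 16]
  16 > parent 4 at index 4, swap → [33, 28, 20, 23, 16, 7, 1, 5, 9, 4]
extract-max → returns 33:
  remove root 33; move last element 4 to root → [4, 28, 20, 23, 16, 7, 1, 5, 9]
  4 vs larger child 28 at index 1, swap → [28, 4, 20, 23, 16, 7, 1, 5, 9]
  4 vs larger child 23 at index 3, swap → [28, 23, 20, 4, 16, 7, 1, 5, 9]
  4 vs larger child 9 at index 8, swap → [28, 23, 20, 9, 16, 7, 1, 5, 4]
insert -7:
  append -7 at index 9 → [28, 23, 20, 9, 16, 7, 1, 5, 4, -7] (no swap needed)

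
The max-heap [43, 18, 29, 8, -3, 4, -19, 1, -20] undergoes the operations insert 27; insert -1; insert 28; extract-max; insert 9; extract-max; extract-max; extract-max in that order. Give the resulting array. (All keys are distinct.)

[18, 8, 9, 1, -1, 4, -19, -3, -20]

insert 27:
  append 27 at index 9 → [43, 18, 29, 8, -3, 4, -19, 1, -20, 27]
  27 > parent -3 at index 4, swap → [43, 18, 29, 8, 27, 4, -19, 1, -20, -3]
  27 > parent 18 at index 1, swap → [43, 27, 29, 8, 18, 4, -19, 1, -20, -3]
insert -1:
  append -1 at index 10 → [43, 27, 29, 8, 18, 4, -19, 1, -20, -3, -1] (no swap needed)
insert 28:
  append 28 at index 11 → [43, 27, 29, 8, 18, 4, -19, 1, -20, -3, -1, 28]
  28 > parent 4 at index 5, swap → [43, 27, 29, 8, 18, 28, -19, 1, -20, -3, -1, 4]
extract-max → returns 43:
  remove root 43; move last element 4 to root → [4, 27, 29, 8, 18, 28, -19, 1, -20, -3, -1]
  4 vs larger child 29 at index 2, swap → [29, 27, 4, 8, 18, 28, -19, 1, -20, -3, -1]
  4 vs larger child 28 at index 5, swap → [29, 27, 28, 8, 18, 4, -19, 1, -20, -3, -1]
insert 9:
  append 9 at index 11 → [29, 27, 28, 8, 18, 4, -19, 1, -20, -3, -1, 9]
  9 > parent 4 at index 5, swap → [29, 27, 28, 8, 18, 9, -19, 1, -20, -3, -1, 4]
extract-max → returns 29:
  remove root 29; move last element 4 to root → [4, 27, 28, 8, 18, 9, -19, 1, -20, -3, -1]
  4 vs larger child 28 at index 2, swap → [28, 27, 4, 8, 18, 9, -19, 1, -20, -3, -1]
  4 vs larger child 9 at index 5, swap → [28, 27, 9, 8, 18, 4, -19, 1, -20, -3, -1]
extract-max → returns 28:
  remove root 28; move last element -1 to root → [-1, 27, 9, 8, 18, 4, -19, 1, -20, -3]
  -1 vs larger child 27 at index 1, swap → [27, -1, 9, 8, 18, 4, -19, 1, -20, -3]
  -1 vs larger child 18 at index 4, swap → [27, 18, 9, 8, -1, 4, -19, 1, -20, -3]
extract-max → returns 27:
  remove root 27; move last element -3 to root → [-3, 18, 9, 8, -1, 4, -19, 1, -20]
  -3 vs larger child 18 at index 1, swap → [18, -3, 9, 8, -1, 4, -19, 1, -20]
  -3 vs larger child 8 at index 3, swap → [18, 8, 9, -3, -1, 4, -19, 1, -20]
  -3 vs larger child 1 at index 7, swap → [18, 8, 9, 1, -1, 4, -19, -3, -20]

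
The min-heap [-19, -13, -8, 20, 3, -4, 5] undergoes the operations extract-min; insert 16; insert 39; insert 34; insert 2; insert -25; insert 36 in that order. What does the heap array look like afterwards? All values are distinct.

[-25, -13, -8, 20, 2, -4, 16, 39, 34, 5, 3, 36]

extract-min → returns -19:
  remove root -19; move last element 5 to root → [5, -13, -8, 20, 3, -4]
  5 vs smaller child -13 at index 1, swap → [-13, 5, -8, 20, 3, -4]
  5 vs smaller child 3 at index 4, swap → [-13, 3, -8, 20, 5, -4]
insert 16:
  append 16 at index 6 → [-13, 3, -8, 20, 5, -4, 16] (no swap needed)
insert 39:
  append 39 at index 7 → [-13, 3, -8, 20, 5, -4, 16, 39] (no swap needed)
insert 34:
  append 34 at index 8 → [-13, 3, -8, 20, 5, -4, 16, 39, 34] (no swap needed)
insert 2:
  append 2 at index 9 → [-13, 3, -8, 20, 5, -4, 16, 39, 34, 2]
  2 < parent 5 at index 4, swap → [-13, 3, -8, 20, 2, -4, 16, 39, 34, 5]
  2 < parent 3 at index 1, swap → [-13, 2, -8, 20, 3, -4, 16, 39, 34, 5]
insert -25:
  append -25 at index 10 → [-13, 2, -8, 20, 3, -4, 16, 39, 34, 5, -25]
  -25 < parent 3 at index 4, swap → [-13, 2, -8, 20, -25, -4, 16, 39, 34, 5, 3]
  -25 < parent 2 at index 1, swap → [-13, -25, -8, 20, 2, -4, 16, 39, 34, 5, 3]
  -25 < parent -13 at index 0, swap → [-25, -13, -8, 20, 2, -4, 16, 39, 34, 5, 3]
insert 36:
  append 36 at index 11 → [-25, -13, -8, 20, 2, -4, 16, 39, 34, 5, 3, 36] (no swap needed)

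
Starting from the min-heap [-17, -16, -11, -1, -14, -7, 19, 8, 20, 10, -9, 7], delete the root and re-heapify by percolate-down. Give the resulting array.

[-16, -14, -11, -1, -9, -7, 19, 8, 20, 10, 7]

remove root -17; move last element 7 to root → [7, -16, -11, -1, -14, -7, 19, 8, 20, 10, -9]
7 vs smaller child -16 at index 1, swap → [-16, 7, -11, -1, -14, -7, 19, 8, 20, 10, -9]
7 vs smaller child -14 at index 4, swap → [-16, -14, -11, -1, 7, -7, 19, 8, 20, 10, -9]
7 vs smaller child -9 at index 10, swap → [-16, -14, -11, -1, -9, -7, 19, 8, 20, 10, 7]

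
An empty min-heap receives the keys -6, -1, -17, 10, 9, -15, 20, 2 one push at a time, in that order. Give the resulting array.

[-17, -1, -15, 2, 9, -6, 20, 10]

Insert -6:
  append -6 at index 0 → [-6] (no swap needed)
Insert -1:
  append -1 at index 1 → [-6, -1] (no swap needed)
Insert -17:
  append -17 at index 2 → [-6, -1, -17]
  -17 < parent -6 at index 0, swap → [-17, -1, -6]
Insert 10:
  append 10 at index 3 → [-17, -1, -6, 10] (no swap needed)
Insert 9:
  append 9 at index 4 → [-17, -1, -6, 10, 9] (no swap needed)
Insert -15:
  append -15 at index 5 → [-17, -1, -6, 10, 9, -15]
  -15 < parent -6 at index 2, swap → [-17, -1, -15, 10, 9, -6]
Insert 20:
  append 20 at index 6 → [-17, -1, -15, 10, 9, -6, 20] (no swap needed)
Insert 2:
  append 2 at index 7 → [-17, -1, -15, 10, 9, -6, 20, 2]
  2 < parent 10 at index 3, swap → [-17, -1, -15, 2, 9, -6, 20, 10]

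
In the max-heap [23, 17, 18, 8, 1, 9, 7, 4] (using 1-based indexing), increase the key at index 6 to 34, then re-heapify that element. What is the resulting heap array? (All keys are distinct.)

[34, 17, 23, 8, 1, 18, 7, 4]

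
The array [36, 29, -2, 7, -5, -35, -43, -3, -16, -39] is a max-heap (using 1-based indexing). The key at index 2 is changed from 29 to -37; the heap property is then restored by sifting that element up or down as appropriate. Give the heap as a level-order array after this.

set index 2 from 29 to -37 → [36, -37, -2, 7, -5, -35, -43, -3, -16, -39]
-37 vs larger child 7 at index 4, swap → [36, 7, -2, -37, -5, -35, -43, -3, -16, -39]
-37 vs larger child -3 at index 8, swap → [36, 7, -2, -3, -5, -35, -43, -37, -16, -39]

[36, 7, -2, -3, -5, -35, -43, -37, -16, -39]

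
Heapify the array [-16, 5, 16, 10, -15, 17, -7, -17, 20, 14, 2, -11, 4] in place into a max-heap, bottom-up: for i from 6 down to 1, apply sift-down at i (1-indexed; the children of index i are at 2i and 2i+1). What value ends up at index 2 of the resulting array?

sift down from index 6: already satisfies heap property
sift down from index 5:
  -15 vs larger child 14 at index 10, swap → [-16, 5, 16, 10, 14, 17, -7, -17, 20, -15, 2, -11, 4]
sift down from index 4:
  10 vs larger child 20 at index 9, swap → [-16, 5, 16, 20, 14, 17, -7, -17, 10, -15, 2, -11, 4]
sift down from index 3:
  16 vs larger child 17 at index 6, swap → [-16, 5, 17, 20, 14, 16, -7, -17, 10, -15, 2, -11, 4]
sift down from index 2:
  5 vs larger child 20 at index 4, swap → [-16, 20, 17, 5, 14, 16, -7, -17, 10, -15, 2, -11, 4]
  5 vs larger child 10 at index 9, swap → [-16, 20, 17, 10, 14, 16, -7, -17, 5, -15, 2, -11, 4]
sift down from index 1:
  -16 vs larger child 20 at index 2, swap → [20, -16, 17, 10, 14, 16, -7, -17, 5, -15, 2, -11, 4]
  -16 vs larger child 14 at index 5, swap → [20, 14, 17, 10, -16, 16, -7, -17, 5, -15, 2, -11, 4]
  -16 vs larger child 2 at index 11, swap → [20, 14, 17, 10, 2, 16, -7, -17, 5, -15, -16, -11, 4]
resulting array: [20, 14, 17, 10, 2, 16, -7, -17, 5, -15, -16, -11, 4]

14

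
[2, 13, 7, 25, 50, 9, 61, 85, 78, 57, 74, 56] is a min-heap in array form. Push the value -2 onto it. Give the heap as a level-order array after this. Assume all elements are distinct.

[-2, 13, 2, 25, 50, 7, 61, 85, 78, 57, 74, 56, 9]

append -2 at index 12 → [2, 13, 7, 25, 50, 9, 61, 85, 78, 57, 74, 56, -2]
-2 < parent 9 at index 5, swap → [2, 13, 7, 25, 50, -2, 61, 85, 78, 57, 74, 56, 9]
-2 < parent 7 at index 2, swap → [2, 13, -2, 25, 50, 7, 61, 85, 78, 57, 74, 56, 9]
-2 < parent 2 at index 0, swap → [-2, 13, 2, 25, 50, 7, 61, 85, 78, 57, 74, 56, 9]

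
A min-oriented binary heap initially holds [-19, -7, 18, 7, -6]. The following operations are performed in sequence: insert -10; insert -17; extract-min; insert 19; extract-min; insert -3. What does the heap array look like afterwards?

[-10, -7, -3, 7, -6, 19, 18]

insert -10:
  append -10 at index 5 → [-19, -7, 18, 7, -6, -10]
  -10 < parent 18 at index 2, swap → [-19, -7, -10, 7, -6, 18]
insert -17:
  append -17 at index 6 → [-19, -7, -10, 7, -6, 18, -17]
  -17 < parent -10 at index 2, swap → [-19, -7, -17, 7, -6, 18, -10]
extract-min → returns -19:
  remove root -19; move last element -10 to root → [-10, -7, -17, 7, -6, 18]
  -10 vs smaller child -17 at index 2, swap → [-17, -7, -10, 7, -6, 18]
insert 19:
  append 19 at index 6 → [-17, -7, -10, 7, -6, 18, 19] (no swap needed)
extract-min → returns -17:
  remove root -17; move last element 19 to root → [19, -7, -10, 7, -6, 18]
  19 vs smaller child -10 at index 2, swap → [-10, -7, 19, 7, -6, 18]
  19 vs only child 18 at index 5, swap → [-10, -7, 18, 7, -6, 19]
insert -3:
  append -3 at index 6 → [-10, -7, 18, 7, -6, 19, -3]
  -3 < parent 18 at index 2, swap → [-10, -7, -3, 7, -6, 19, 18]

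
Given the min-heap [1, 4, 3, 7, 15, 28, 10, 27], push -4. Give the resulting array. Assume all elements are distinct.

[-4, 1, 3, 4, 15, 28, 10, 27, 7]

append -4 at index 8 → [1, 4, 3, 7, 15, 28, 10, 27, -4]
-4 < parent 7 at index 3, swap → [1, 4, 3, -4, 15, 28, 10, 27, 7]
-4 < parent 4 at index 1, swap → [1, -4, 3, 4, 15, 28, 10, 27, 7]
-4 < parent 1 at index 0, swap → [-4, 1, 3, 4, 15, 28, 10, 27, 7]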